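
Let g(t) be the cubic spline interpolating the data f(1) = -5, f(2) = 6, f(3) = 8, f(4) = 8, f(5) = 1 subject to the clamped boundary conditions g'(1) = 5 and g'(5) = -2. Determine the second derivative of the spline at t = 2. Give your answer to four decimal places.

-22.6429

Put M_i = g'' at the i-th knot. Here h = (1, 1, 1, 1) and Δ = (11, 2, 0, -7), so the interior equations h_(i-1)·M_(i-1) + 2(h_(i-1)+h_i)·M_i + h_i·M_(i+1) = 6(Δ_i − Δ_(i-1)) read
  1·M_0 + 4·M_1 + 1·M_2 = 6(Δ_1 - Δ_0) = -54
  1·M_1 + 4·M_2 + 1·M_3 = 6(Δ_2 - Δ_1) = -12
  1·M_2 + 4·M_3 + 1·M_4 = 6(Δ_3 - Δ_2) = -42
Clamped end conditions give two more equations: 2h_0·M_0 + h_0·M_1 = 6(Δ_0 - g'(1)) = 36 and h_3·M_3 + 2h_3·M_4 = 6(g'(5) - Δ_3) = 30.
Solving the tridiagonal system: M_0 = 821/28, M_1 = -317/14, M_2 = 29/4, M_3 = -257/14, M_4 = 677/28.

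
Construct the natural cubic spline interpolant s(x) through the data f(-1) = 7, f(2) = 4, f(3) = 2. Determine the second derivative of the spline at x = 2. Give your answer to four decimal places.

Put σ_i = s'' at the i-th knot. Here h = (3, 1) and Δ = (-1, -2), so the interior equations h_(i-1)·σ_(i-1) + 2(h_(i-1)+h_i)·σ_i + h_i·σ_(i+1) = 6(Δ_i − Δ_(i-1)) read
  3·σ_0 + 8·σ_1 + 1·σ_2 = 6(Δ_1 - Δ_0) = -6
Natural end conditions: σ_0 = σ_2 = 0.
Solving the tridiagonal system: σ_0 = 0, σ_1 = -3/4, σ_2 = 0.

-0.7500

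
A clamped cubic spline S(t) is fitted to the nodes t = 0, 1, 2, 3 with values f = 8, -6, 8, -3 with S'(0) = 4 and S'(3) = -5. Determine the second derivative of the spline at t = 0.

-96

Put m_i = S'' at the i-th knot. Here h = (1, 1, 1) and Δ = (-14, 14, -11), so the interior equations h_(i-1)·m_(i-1) + 2(h_(i-1)+h_i)·m_i + h_i·m_(i+1) = 6(Δ_i − Δ_(i-1)) read
  1·m_0 + 4·m_1 + 1·m_2 = 6(Δ_1 - Δ_0) = 168
  1·m_1 + 4·m_2 + 1·m_3 = 6(Δ_2 - Δ_1) = -150
Clamped end conditions give two more equations: 2h_0·m_0 + h_0·m_1 = 6(Δ_0 - S'(0)) = -108 and h_2·m_2 + 2h_2·m_3 = 6(S'(3) - Δ_2) = 36.
Solving: m_0 = -96, m_1 = 84, m_2 = -72, m_3 = 54.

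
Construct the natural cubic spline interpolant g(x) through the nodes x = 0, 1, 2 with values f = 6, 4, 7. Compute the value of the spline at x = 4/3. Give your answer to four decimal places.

4.5370

Put σ_i = g'' at the i-th knot. Here h = (1, 1) and Δ = (-2, 3), so the interior equations h_(i-1)·σ_(i-1) + 2(h_(i-1)+h_i)·σ_i + h_i·σ_(i+1) = 6(Δ_i − Δ_(i-1)) read
  1·σ_0 + 4·σ_1 + 1·σ_2 = 6(Δ_1 - Δ_0) = 30
Natural end conditions: σ_0 = σ_2 = 0.
Solving the tridiagonal system: σ_0 = 0, σ_1 = 15/2, σ_2 = 0.
On [1, 2], g(x) = 4 + 1/2·(x - 1) + 15/4·(x - 1)² - 5/4·(x - 1)³.
With (x - 1) = 1/3: g(4/3) = 245/54.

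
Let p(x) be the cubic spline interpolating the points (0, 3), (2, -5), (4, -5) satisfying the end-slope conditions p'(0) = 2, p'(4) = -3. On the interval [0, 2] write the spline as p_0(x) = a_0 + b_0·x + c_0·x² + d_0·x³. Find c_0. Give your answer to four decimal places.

-6.6250

Write σ_i for p''(x_i). With h_i = 2, 2 and divided differences Δ_i = -4, 0, the continuity of p' gives the tridiagonal system
  2·σ_0 + 8·σ_1 + 2·σ_2 = 6(Δ_1 - Δ_0) = 24
Clamped end conditions give two more equations: 2h_0·σ_0 + h_0·σ_1 = 6(Δ_0 - p'(0)) = -36 and h_1·σ_1 + 2h_1·σ_2 = 6(p'(4) - Δ_1) = -18.
Forward elimination and back-substitution give σ_0 = -53/4, σ_1 = 17/2, σ_2 = -35/4.
On [0, 2], with p_0(x) = a_0 + b_0·x + c_0·x² + d_0·x³: c_0 = σ_0/2 = -53/8, d_0 = (σ_1 - σ_0)/(6h_0) = 29/16, b_0 = Δ_0 - h_0(2σ_0 + σ_1)/6 = 2.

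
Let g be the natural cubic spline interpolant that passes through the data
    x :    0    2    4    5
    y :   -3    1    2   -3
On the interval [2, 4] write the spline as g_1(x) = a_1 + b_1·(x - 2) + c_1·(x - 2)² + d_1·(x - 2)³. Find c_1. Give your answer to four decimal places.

0.1364

Put M_i = g'' at the i-th knot. Here h = (2, 2, 1) and Δ = (2, 1/2, -5), so the interior equations h_(i-1)·M_(i-1) + 2(h_(i-1)+h_i)·M_i + h_i·M_(i+1) = 6(Δ_i − Δ_(i-1)) read
  2·M_0 + 8·M_1 + 2·M_2 = 6(Δ_1 - Δ_0) = -9
  2·M_1 + 6·M_2 + 1·M_3 = 6(Δ_2 - Δ_1) = -33
Natural end conditions: M_0 = M_3 = 0.
Hence M_0 = 0, M_1 = 3/11, M_2 = -123/22, M_3 = 0.
On [2, 4], with g_1(x) = a_1 + b_1·(x - 2) + c_1·(x - 2)² + d_1·(x - 2)³: c_1 = M_1/2 = 3/22, d_1 = (M_2 - M_1)/(6h_1) = -43/88, b_1 = Δ_1 - h_1(2M_1 + M_2)/6 = 24/11.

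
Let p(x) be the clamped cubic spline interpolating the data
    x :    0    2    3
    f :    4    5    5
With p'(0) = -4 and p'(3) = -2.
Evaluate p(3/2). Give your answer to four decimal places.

Write M_i for p''(x_i). With h_i = 2, 1 and divided differences Δ_i = 1/2, 0, the continuity of p' gives the tridiagonal system
  2·M_0 + 6·M_1 + 1·M_2 = 6(Δ_1 - Δ_0) = -3
Clamped end conditions give two more equations: 2h_0·M_0 + h_0·M_1 = 6(Δ_0 - p'(0)) = 27 and h_1·M_1 + 2h_1·M_2 = 6(p'(3) - Δ_1) = -12.
Forward elimination and back-substitution give M_0 = 95/12, M_1 = -7/3, M_2 = -29/6.
On [0, 2], p(x) = 4 - 4·x + 95/24·x² - 41/48·x³.
With x = 3/2: p(3/2) = 515/128.

4.0234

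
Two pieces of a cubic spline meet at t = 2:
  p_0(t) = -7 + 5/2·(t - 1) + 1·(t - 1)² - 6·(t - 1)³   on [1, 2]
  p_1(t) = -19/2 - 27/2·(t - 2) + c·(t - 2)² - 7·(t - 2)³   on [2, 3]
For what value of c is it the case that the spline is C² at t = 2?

p_0''(t) = 2 - 36·(t - 1), so p_0''(2) = -34. On the right, p_1''(2) = 2c, so c = -17.

-17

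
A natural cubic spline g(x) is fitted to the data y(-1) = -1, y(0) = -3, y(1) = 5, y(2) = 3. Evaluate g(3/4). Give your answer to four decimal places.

3.3125

Put m_i = g'' at the i-th knot. Here h = (1, 1, 1) and Δ = (-2, 8, -2), so the interior equations h_(i-1)·m_(i-1) + 2(h_(i-1)+h_i)·m_i + h_i·m_(i+1) = 6(Δ_i − Δ_(i-1)) read
  1·m_0 + 4·m_1 + 1·m_2 = 6(Δ_1 - Δ_0) = 60
  1·m_1 + 4·m_2 + 1·m_3 = 6(Δ_2 - Δ_1) = -60
Natural end conditions: m_0 = m_3 = 0.
Forward elimination and back-substitution give m_0 = 0, m_1 = 20, m_2 = -20, m_3 = 0.
On [0, 1], g(x) = -3 + 14/3·x + 10·x² - 20/3·x³.
With x = 3/4: g(3/4) = 53/16.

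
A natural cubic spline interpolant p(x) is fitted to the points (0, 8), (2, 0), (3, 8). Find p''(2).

12

Write σ_i for p''(x_i). With h_i = 2, 1 and divided differences Δ_i = -4, 8, the continuity of p' gives the tridiagonal system
  2·σ_0 + 6·σ_1 + 1·σ_2 = 6(Δ_1 - Δ_0) = 72
Natural end conditions: σ_0 = σ_2 = 0.
Hence σ_0 = 0, σ_1 = 12, σ_2 = 0.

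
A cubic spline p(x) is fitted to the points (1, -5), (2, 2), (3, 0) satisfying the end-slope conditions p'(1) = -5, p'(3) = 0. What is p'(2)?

5

Write M_i for p''(x_i). With h_i = 1, 1 and divided differences Δ_i = 7, -2, the continuity of p' gives the tridiagonal system
  1·M_0 + 4·M_1 + 1·M_2 = 6(Δ_1 - Δ_0) = -54
Clamped end conditions give two more equations: 2h_0·M_0 + h_0·M_1 = 6(Δ_0 - p'(1)) = 72 and h_1·M_1 + 2h_1·M_2 = 6(p'(3) - Δ_1) = 12.
Hence M_0 = 52, M_1 = -32, M_2 = 22.
On [2, 3], p'(x) = b_1 + 2c_1·(x - 2) + 3d_1·(x - 2)² with b_1 = Δ_1 - h_1(2M_1 + M_2)/6 = 5, c_1 = M_1/2 = -16, d_1 = (M_2 - M_1)/(6h_1) = 9. So p'(2) = 5.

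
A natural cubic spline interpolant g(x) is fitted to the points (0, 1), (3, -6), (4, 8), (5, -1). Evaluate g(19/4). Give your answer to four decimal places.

Put M_i = g'' at the i-th knot. Here h = (3, 1, 1) and Δ = (-7/3, 14, -9), so the interior equations h_(i-1)·M_(i-1) + 2(h_(i-1)+h_i)·M_i + h_i·M_(i+1) = 6(Δ_i − Δ_(i-1)) read
  3·M_0 + 8·M_1 + 1·M_2 = 6(Δ_1 - Δ_0) = 98
  1·M_1 + 4·M_2 + 1·M_3 = 6(Δ_2 - Δ_1) = -138
Natural end conditions: M_0 = M_3 = 0.
Hence M_0 = 0, M_1 = 530/31, M_2 = -1202/31, M_3 = 0.
On [4, 5], g(x) = 8 + 365/93·(x - 4) - 601/31·(x - 4)² + 601/93·(x - 4)³.
With (x - 4) = 3/4: g(19/4) = 5485/1984.

2.7646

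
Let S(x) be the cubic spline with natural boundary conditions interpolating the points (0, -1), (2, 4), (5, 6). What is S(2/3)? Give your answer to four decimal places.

With m_i denoting the second derivative at x_i, h_i = 2, 3, and Δ_i = (y_(i+1) − y_i)/h_i = 5/2, 2/3:
  2·m_0 + 10·m_1 + 3·m_2 = 6(Δ_1 - Δ_0) = -11
Natural end conditions: m_0 = m_2 = 0.
Solving the tridiagonal system: m_0 = 0, m_1 = -11/10, m_2 = 0.
On [0, 2], S(x) = -1 + 43/15·x + 0·x² - 11/120·x³.
With x = 2/3: S(2/3) = 358/405.

0.8840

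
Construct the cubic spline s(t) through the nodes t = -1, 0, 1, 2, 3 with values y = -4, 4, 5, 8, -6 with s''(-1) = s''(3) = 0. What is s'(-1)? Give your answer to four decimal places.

With M_i denoting the second derivative at x_i, h_i = 1, 1, 1, 1, and Δ_i = (y_(i+1) − y_i)/h_i = 8, 1, 3, -14:
  1·M_0 + 4·M_1 + 1·M_2 = 6(Δ_1 - Δ_0) = -42
  1·M_1 + 4·M_2 + 1·M_3 = 6(Δ_2 - Δ_1) = 12
  1·M_2 + 4·M_3 + 1·M_4 = 6(Δ_3 - Δ_2) = -102
Natural end conditions: M_0 = M_4 = 0.
Hence M_0 = 0, M_1 = -195/14, M_2 = 96/7, M_3 = -405/14, M_4 = 0.
On [-1, 0], s'(t) = b_0 + 2c_0·(t + 1) + 3d_0·(t + 1)² with b_0 = Δ_0 - h_0(2M_0 + M_1)/6 = 289/28, c_0 = M_0/2 = 0, d_0 = (M_1 - M_0)/(6h_0) = -65/28. So s'(-1) = 289/28.

10.3214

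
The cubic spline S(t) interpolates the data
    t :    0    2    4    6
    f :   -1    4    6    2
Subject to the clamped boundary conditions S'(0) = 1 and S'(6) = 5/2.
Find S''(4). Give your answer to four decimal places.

-4.3000

Write m_i for S''(x_i). With h_i = 2, 2, 2 and divided differences Δ_i = 5/2, 1, -2, the continuity of S' gives the tridiagonal system
  2·m_0 + 8·m_1 + 2·m_2 = 6(Δ_1 - Δ_0) = -9
  2·m_1 + 8·m_2 + 2·m_3 = 6(Δ_2 - Δ_1) = -18
Clamped end conditions give two more equations: 2h_0·m_0 + h_0·m_1 = 6(Δ_0 - S'(0)) = 9 and h_2·m_2 + 2h_2·m_3 = 6(S'(6) - Δ_2) = 27.
Forward elimination and back-substitution give m_0 = 13/5, m_1 = -7/10, m_2 = -43/10, m_3 = 89/10.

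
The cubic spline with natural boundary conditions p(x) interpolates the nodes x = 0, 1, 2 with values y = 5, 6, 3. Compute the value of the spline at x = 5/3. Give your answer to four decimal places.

4.2963

Let M_i = p''(x_i). Step sizes h_i = 1, 1; slopes of the chords Δ_i = (y_(i+1) - y_i)/h_i = 1, -3.
  1·M_0 + 4·M_1 + 1·M_2 = 6(Δ_1 - Δ_0) = -24
Natural end conditions: M_0 = M_2 = 0.
Hence M_0 = 0, M_1 = -6, M_2 = 0.
On [1, 2], p(x) = 6 - 1·(x - 1) - 3·(x - 1)² + 1·(x - 1)³.
With (x - 1) = 2/3: p(5/3) = 116/27.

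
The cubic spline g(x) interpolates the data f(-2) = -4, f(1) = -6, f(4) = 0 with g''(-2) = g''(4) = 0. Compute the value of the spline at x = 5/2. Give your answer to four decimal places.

-3.7500

With m_i denoting the second derivative at x_i, h_i = 3, 3, and Δ_i = (y_(i+1) − y_i)/h_i = -2/3, 2:
  3·m_0 + 12·m_1 + 3·m_2 = 6(Δ_1 - Δ_0) = 16
Natural end conditions: m_0 = m_2 = 0.
Solving the tridiagonal system: m_0 = 0, m_1 = 4/3, m_2 = 0.
On [1, 4], g(x) = -6 + 2/3·(x - 1) + 2/3·(x - 1)² - 2/27·(x - 1)³.
With (x - 1) = 3/2: g(5/2) = -15/4.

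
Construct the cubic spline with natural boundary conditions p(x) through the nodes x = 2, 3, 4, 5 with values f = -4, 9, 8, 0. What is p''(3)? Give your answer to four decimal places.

-19.6000

Put M_i = p'' at the i-th knot. Here h = (1, 1, 1) and Δ = (13, -1, -8), so the interior equations h_(i-1)·M_(i-1) + 2(h_(i-1)+h_i)·M_i + h_i·M_(i+1) = 6(Δ_i − Δ_(i-1)) read
  1·M_0 + 4·M_1 + 1·M_2 = 6(Δ_1 - Δ_0) = -84
  1·M_1 + 4·M_2 + 1·M_3 = 6(Δ_2 - Δ_1) = -42
Natural end conditions: M_0 = M_3 = 0.
Hence M_0 = 0, M_1 = -98/5, M_2 = -28/5, M_3 = 0.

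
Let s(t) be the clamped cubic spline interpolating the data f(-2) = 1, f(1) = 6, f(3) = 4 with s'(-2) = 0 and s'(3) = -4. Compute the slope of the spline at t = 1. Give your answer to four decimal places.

Write M_i for s''(x_i). With h_i = 3, 2 and divided differences Δ_i = 5/3, -1, the continuity of s' gives the tridiagonal system
  3·M_0 + 10·M_1 + 2·M_2 = 6(Δ_1 - Δ_0) = -16
Clamped end conditions give two more equations: 2h_0·M_0 + h_0·M_1 = 6(Δ_0 - s'(-2)) = 10 and h_1·M_1 + 2h_1·M_2 = 6(s'(3) - Δ_1) = -18.
Solving: M_0 = 37/15, M_1 = -8/5, M_2 = -37/10.
On [1, 3], s'(t) = b_1 + 2c_1·(t - 1) + 3d_1·(t - 1)² with b_1 = Δ_1 - h_1(2M_1 + M_2)/6 = 13/10, c_1 = M_1/2 = -4/5, d_1 = (M_2 - M_1)/(6h_1) = -7/40. So s'(1) = 13/10.

1.3000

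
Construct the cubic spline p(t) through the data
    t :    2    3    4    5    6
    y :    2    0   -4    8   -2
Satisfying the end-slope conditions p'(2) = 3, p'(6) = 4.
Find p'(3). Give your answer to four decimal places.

With σ_i denoting the second derivative at x_i, h_i = 1, 1, 1, 1, and Δ_i = (y_(i+1) − y_i)/h_i = -2, -4, 12, -10:
  1·σ_0 + 4·σ_1 + 1·σ_2 = 6(Δ_1 - Δ_0) = -12
  1·σ_1 + 4·σ_2 + 1·σ_3 = 6(Δ_2 - Δ_1) = 96
  1·σ_2 + 4·σ_3 + 1·σ_4 = 6(Δ_3 - Δ_2) = -132
Clamped end conditions give two more equations: 2h_0·σ_0 + h_0·σ_1 = 6(Δ_0 - p'(2)) = -30 and h_3·σ_3 + 2h_3·σ_4 = 6(p'(6) - Δ_3) = 84.
Solving: σ_0 = -263/28, σ_1 = -157/14, σ_2 = 169/4, σ_3 = -865/14, σ_4 = 2041/28.
On [3, 4], p'(t) = b_1 + 2c_1·(t - 3) + 3d_1·(t - 3)² with b_1 = Δ_1 - h_1(2σ_1 + σ_2)/6 = -409/56, c_1 = σ_1/2 = -157/28, d_1 = (σ_2 - σ_1)/(6h_1) = 499/56. So p'(3) = -409/56.

-7.3036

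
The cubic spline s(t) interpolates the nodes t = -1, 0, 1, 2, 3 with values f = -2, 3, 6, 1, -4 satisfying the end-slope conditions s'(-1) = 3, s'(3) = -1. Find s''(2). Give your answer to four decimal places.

Let M_i = s''(x_i). Step sizes h_i = 1, 1, 1, 1; slopes of the chords Δ_i = (y_(i+1) - y_i)/h_i = 5, 3, -5, -5.
  1·M_0 + 4·M_1 + 1·M_2 = 6(Δ_1 - Δ_0) = -12
  1·M_1 + 4·M_2 + 1·M_3 = 6(Δ_2 - Δ_1) = -48
  1·M_2 + 4·M_3 + 1·M_4 = 6(Δ_3 - Δ_2) = 0
Clamped end conditions give two more equations: 2h_0·M_0 + h_0·M_1 = 6(Δ_0 - s'(-1)) = 12 and h_3·M_3 + 2h_3·M_4 = 6(s'(3) - Δ_3) = 24.
Forward elimination and back-substitution give M_0 = 97/14, M_1 = -13/7, M_2 = -23/2, M_3 = -1/7, M_4 = 169/14.

-0.1429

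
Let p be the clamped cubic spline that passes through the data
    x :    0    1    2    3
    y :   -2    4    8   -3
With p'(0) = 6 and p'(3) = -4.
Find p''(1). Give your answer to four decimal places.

Write M_i for p''(x_i). With h_i = 1, 1, 1 and divided differences Δ_i = 6, 4, -11, the continuity of p' gives the tridiagonal system
  1·M_0 + 4·M_1 + 1·M_2 = 6(Δ_1 - Δ_0) = -12
  1·M_1 + 4·M_2 + 1·M_3 = 6(Δ_2 - Δ_1) = -90
Clamped end conditions give two more equations: 2h_0·M_0 + h_0·M_1 = 6(Δ_0 - p'(0)) = 0 and h_2·M_2 + 2h_2·M_3 = 6(p'(3) - Δ_2) = 42.
Hence M_0 = -46/15, M_1 = 92/15, M_2 = -502/15, M_3 = 566/15.

6.1333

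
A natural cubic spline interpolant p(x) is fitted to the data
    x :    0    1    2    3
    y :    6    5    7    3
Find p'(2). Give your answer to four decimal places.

-0.4000

With M_i denoting the second derivative at x_i, h_i = 1, 1, 1, and Δ_i = (y_(i+1) − y_i)/h_i = -1, 2, -4:
  1·M_0 + 4·M_1 + 1·M_2 = 6(Δ_1 - Δ_0) = 18
  1·M_1 + 4·M_2 + 1·M_3 = 6(Δ_2 - Δ_1) = -36
Natural end conditions: M_0 = M_3 = 0.
Hence M_0 = 0, M_1 = 36/5, M_2 = -54/5, M_3 = 0.
On [2, 3], p'(x) = b_2 + 2c_2·(x - 2) + 3d_2·(x - 2)² with b_2 = Δ_2 - h_2(2M_2 + M_3)/6 = -2/5, c_2 = M_2/2 = -27/5, d_2 = (M_3 - M_2)/(6h_2) = 9/5. So p'(2) = -2/5.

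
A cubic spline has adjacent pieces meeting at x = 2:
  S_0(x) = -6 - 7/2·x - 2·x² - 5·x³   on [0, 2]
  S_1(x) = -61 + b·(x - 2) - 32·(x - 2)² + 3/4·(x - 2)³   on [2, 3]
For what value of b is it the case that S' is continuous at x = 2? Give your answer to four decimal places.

S_0'(x) = -7/2 - 4·x - 15·x², so S_0'(2) = -143/2. On the right, S_1'(2) = b, so b = -143/2.

-71.5000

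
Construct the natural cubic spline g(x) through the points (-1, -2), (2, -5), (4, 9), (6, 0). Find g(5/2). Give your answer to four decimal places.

-1.3865

Write m_i for g''(x_i). With h_i = 3, 2, 2 and divided differences Δ_i = -1, 7, -9/2, the continuity of g' gives the tridiagonal system
  3·m_0 + 10·m_1 + 2·m_2 = 6(Δ_1 - Δ_0) = 48
  2·m_1 + 8·m_2 + 2·m_3 = 6(Δ_2 - Δ_1) = -69
Natural end conditions: m_0 = m_3 = 0.
Solving: m_0 = 0, m_1 = 261/38, m_2 = -393/38, m_3 = 0.
On [2, 4], g(x) = -5 + 223/38·(x - 2) + 261/76·(x - 2)² - 109/76·(x - 2)³.
With (x - 2) = 1/2: g(5/2) = -843/608.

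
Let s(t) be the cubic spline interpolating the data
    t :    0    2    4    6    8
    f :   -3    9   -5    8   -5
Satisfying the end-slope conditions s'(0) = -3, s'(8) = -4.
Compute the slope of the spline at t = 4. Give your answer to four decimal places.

Write M_i for s''(x_i). With h_i = 2, 2, 2, 2 and divided differences Δ_i = 6, -7, 13/2, -13/2, the continuity of s' gives the tridiagonal system
  2·M_0 + 8·M_1 + 2·M_2 = 6(Δ_1 - Δ_0) = -78
  2·M_1 + 8·M_2 + 2·M_3 = 6(Δ_2 - Δ_1) = 81
  2·M_2 + 8·M_3 + 2·M_4 = 6(Δ_3 - Δ_2) = -78
Clamped end conditions give two more equations: 2h_0·M_0 + h_0·M_1 = 6(Δ_0 - s'(0)) = 54 and h_3·M_3 + 2h_3·M_4 = 6(s'(8) - Δ_3) = 15.
Solving the tridiagonal system: M_0 = 667/28, M_1 = -289/14, M_2 = 79/4, M_3 = -125/7, M_4 = 355/28.
On [4, 6], s'(t) = b_2 + 2c_2·(t - 4) + 3d_2·(t - 4)² with b_2 = Δ_2 - h_2(2M_2 + M_3)/6 = -5/7, c_2 = M_2/2 = 79/8, d_2 = (M_3 - M_2)/(6h_2) = -351/112. So s'(4) = -5/7.

-0.7143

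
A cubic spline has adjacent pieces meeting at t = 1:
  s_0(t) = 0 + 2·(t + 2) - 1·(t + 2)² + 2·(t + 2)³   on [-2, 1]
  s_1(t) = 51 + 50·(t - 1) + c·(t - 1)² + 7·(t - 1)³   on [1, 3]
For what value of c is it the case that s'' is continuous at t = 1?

17

s_0''(t) = -2 + 12·(t + 2), so s_0''(1) = 34. On the right, s_1''(1) = 2c, so c = 17.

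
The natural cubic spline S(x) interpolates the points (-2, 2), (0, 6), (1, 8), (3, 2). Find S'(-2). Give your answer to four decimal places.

Put M_i = S'' at the i-th knot. Here h = (2, 1, 2) and Δ = (2, 2, -3), so the interior equations h_(i-1)·M_(i-1) + 2(h_(i-1)+h_i)·M_i + h_i·M_(i+1) = 6(Δ_i − Δ_(i-1)) read
  2·M_0 + 6·M_1 + 1·M_2 = 6(Δ_1 - Δ_0) = 0
  1·M_1 + 6·M_2 + 2·M_3 = 6(Δ_2 - Δ_1) = -30
Natural end conditions: M_0 = M_3 = 0.
Forward elimination and back-substitution give M_0 = 0, M_1 = 6/7, M_2 = -36/7, M_3 = 0.
On [-2, 0], S'(x) = b_0 + 2c_0·(x + 2) + 3d_0·(x + 2)² with b_0 = Δ_0 - h_0(2M_0 + M_1)/6 = 12/7, c_0 = M_0/2 = 0, d_0 = (M_1 - M_0)/(6h_0) = 1/14. So S'(-2) = 12/7.

1.7143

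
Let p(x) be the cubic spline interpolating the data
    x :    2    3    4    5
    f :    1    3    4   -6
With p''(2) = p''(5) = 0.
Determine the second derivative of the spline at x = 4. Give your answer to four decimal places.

Write m_i for p''(x_i). With h_i = 1, 1, 1 and divided differences Δ_i = 2, 1, -10, the continuity of p' gives the tridiagonal system
  1·m_0 + 4·m_1 + 1·m_2 = 6(Δ_1 - Δ_0) = -6
  1·m_1 + 4·m_2 + 1·m_3 = 6(Δ_2 - Δ_1) = -66
Natural end conditions: m_0 = m_3 = 0.
Hence m_0 = 0, m_1 = 14/5, m_2 = -86/5, m_3 = 0.

-17.2000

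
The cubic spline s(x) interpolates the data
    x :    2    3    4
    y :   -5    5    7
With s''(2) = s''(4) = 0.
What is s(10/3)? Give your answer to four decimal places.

6.4074

Put m_i = s'' at the i-th knot. Here h = (1, 1) and Δ = (10, 2), so the interior equations h_(i-1)·m_(i-1) + 2(h_(i-1)+h_i)·m_i + h_i·m_(i+1) = 6(Δ_i − Δ_(i-1)) read
  1·m_0 + 4·m_1 + 1·m_2 = 6(Δ_1 - Δ_0) = -48
Natural end conditions: m_0 = m_2 = 0.
Hence m_0 = 0, m_1 = -12, m_2 = 0.
On [3, 4], s(x) = 5 + 6·(x - 3) - 6·(x - 3)² + 2·(x - 3)³.
With (x - 3) = 1/3: s(10/3) = 173/27.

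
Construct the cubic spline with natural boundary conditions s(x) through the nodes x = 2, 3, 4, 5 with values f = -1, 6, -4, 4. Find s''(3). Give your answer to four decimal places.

With M_i denoting the second derivative at x_i, h_i = 1, 1, 1, and Δ_i = (y_(i+1) − y_i)/h_i = 7, -10, 8:
  1·M_0 + 4·M_1 + 1·M_2 = 6(Δ_1 - Δ_0) = -102
  1·M_1 + 4·M_2 + 1·M_3 = 6(Δ_2 - Δ_1) = 108
Natural end conditions: M_0 = M_3 = 0.
Solving: M_0 = 0, M_1 = -172/5, M_2 = 178/5, M_3 = 0.

-34.4000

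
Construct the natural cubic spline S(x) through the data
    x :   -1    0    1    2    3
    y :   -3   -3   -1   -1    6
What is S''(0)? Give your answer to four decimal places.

4.8214

Write M_i for S''(x_i). With h_i = 1, 1, 1, 1 and divided differences Δ_i = 0, 2, 0, 7, the continuity of S' gives the tridiagonal system
  1·M_0 + 4·M_1 + 1·M_2 = 6(Δ_1 - Δ_0) = 12
  1·M_1 + 4·M_2 + 1·M_3 = 6(Δ_2 - Δ_1) = -12
  1·M_2 + 4·M_3 + 1·M_4 = 6(Δ_3 - Δ_2) = 42
Natural end conditions: M_0 = M_4 = 0.
Solving: M_0 = 0, M_1 = 135/28, M_2 = -51/7, M_3 = 345/28, M_4 = 0.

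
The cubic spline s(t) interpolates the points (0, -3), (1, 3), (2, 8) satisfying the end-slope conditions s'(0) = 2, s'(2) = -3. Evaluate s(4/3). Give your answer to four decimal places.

5.7778

With m_i denoting the second derivative at x_i, h_i = 1, 1, and Δ_i = (y_(i+1) − y_i)/h_i = 6, 5:
  1·m_0 + 4·m_1 + 1·m_2 = 6(Δ_1 - Δ_0) = -6
Clamped end conditions give two more equations: 2h_0·m_0 + h_0·m_1 = 6(Δ_0 - s'(0)) = 24 and h_1·m_1 + 2h_1·m_2 = 6(s'(2) - Δ_1) = -48.
Solving: m_0 = 11, m_1 = 2, m_2 = -25.
On [1, 2], s(t) = 3 + 17/2·(t - 1) + 1·(t - 1)² - 9/2·(t - 1)³.
With (t - 1) = 1/3: s(4/3) = 52/9.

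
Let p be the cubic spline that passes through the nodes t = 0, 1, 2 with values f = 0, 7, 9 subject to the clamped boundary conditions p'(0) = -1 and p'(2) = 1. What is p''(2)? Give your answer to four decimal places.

5.5000

Put m_i = p'' at the i-th knot. Here h = (1, 1) and Δ = (7, 2), so the interior equations h_(i-1)·m_(i-1) + 2(h_(i-1)+h_i)·m_i + h_i·m_(i+1) = 6(Δ_i − Δ_(i-1)) read
  1·m_0 + 4·m_1 + 1·m_2 = 6(Δ_1 - Δ_0) = -30
Clamped end conditions give two more equations: 2h_0·m_0 + h_0·m_1 = 6(Δ_0 - p'(0)) = 48 and h_1·m_1 + 2h_1·m_2 = 6(p'(2) - Δ_1) = -6.
Hence m_0 = 65/2, m_1 = -17, m_2 = 11/2.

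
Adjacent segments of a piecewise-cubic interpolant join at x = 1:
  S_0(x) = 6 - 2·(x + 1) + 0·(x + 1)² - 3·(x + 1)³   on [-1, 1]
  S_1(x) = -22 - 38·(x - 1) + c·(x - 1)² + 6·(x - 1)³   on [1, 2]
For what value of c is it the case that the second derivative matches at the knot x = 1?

S_0''(x) = 0 - 18·(x + 1), so S_0''(1) = -36. On the right, S_1''(1) = 2c, so c = -18.

-18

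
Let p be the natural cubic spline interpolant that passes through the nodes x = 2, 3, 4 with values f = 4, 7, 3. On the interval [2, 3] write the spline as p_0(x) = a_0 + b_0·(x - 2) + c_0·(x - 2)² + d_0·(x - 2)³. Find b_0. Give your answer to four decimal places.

4.7500

Put M_i = p'' at the i-th knot. Here h = (1, 1) and Δ = (3, -4), so the interior equations h_(i-1)·M_(i-1) + 2(h_(i-1)+h_i)·M_i + h_i·M_(i+1) = 6(Δ_i − Δ_(i-1)) read
  1·M_0 + 4·M_1 + 1·M_2 = 6(Δ_1 - Δ_0) = -42
Natural end conditions: M_0 = M_2 = 0.
Solving the tridiagonal system: M_0 = 0, M_1 = -21/2, M_2 = 0.
On [2, 3], with p_0(x) = a_0 + b_0·(x - 2) + c_0·(x - 2)² + d_0·(x - 2)³: c_0 = M_0/2 = 0, d_0 = (M_1 - M_0)/(6h_0) = -7/4, b_0 = Δ_0 - h_0(2M_0 + M_1)/6 = 19/4.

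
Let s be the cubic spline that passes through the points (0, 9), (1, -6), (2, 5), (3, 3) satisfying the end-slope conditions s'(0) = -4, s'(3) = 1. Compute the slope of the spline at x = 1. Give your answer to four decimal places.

-3.8667

Let σ_i = s''(x_i). Step sizes h_i = 1, 1, 1; slopes of the chords Δ_i = (y_(i+1) - y_i)/h_i = -15, 11, -2.
  1·σ_0 + 4·σ_1 + 1·σ_2 = 6(Δ_1 - Δ_0) = 156
  1·σ_1 + 4·σ_2 + 1·σ_3 = 6(Δ_2 - Δ_1) = -78
Clamped end conditions give two more equations: 2h_0·σ_0 + h_0·σ_1 = 6(Δ_0 - s'(0)) = -66 and h_2·σ_2 + 2h_2·σ_3 = 6(s'(3) - Δ_2) = 18.
Solving: σ_0 = -994/15, σ_1 = 998/15, σ_2 = -658/15, σ_3 = 464/15.
On [1, 2], s'(x) = b_1 + 2c_1·(x - 1) + 3d_1·(x - 1)² with b_1 = Δ_1 - h_1(2σ_1 + σ_2)/6 = -58/15, c_1 = σ_1/2 = 499/15, d_1 = (σ_2 - σ_1)/(6h_1) = -92/5. So s'(1) = -58/15.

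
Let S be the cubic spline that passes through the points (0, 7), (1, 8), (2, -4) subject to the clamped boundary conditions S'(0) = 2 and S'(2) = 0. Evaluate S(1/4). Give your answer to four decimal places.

7.8477

Put σ_i = S'' at the i-th knot. Here h = (1, 1) and Δ = (1, -12), so the interior equations h_(i-1)·σ_(i-1) + 2(h_(i-1)+h_i)·σ_i + h_i·σ_(i+1) = 6(Δ_i − Δ_(i-1)) read
  1·σ_0 + 4·σ_1 + 1·σ_2 = 6(Δ_1 - Δ_0) = -78
Clamped end conditions give two more equations: 2h_0·σ_0 + h_0·σ_1 = 6(Δ_0 - S'(0)) = -6 and h_1·σ_1 + 2h_1·σ_2 = 6(S'(2) - Δ_1) = 72.
Hence σ_0 = 31/2, σ_1 = -37, σ_2 = 109/2.
On [0, 1], S(x) = 7 + 2·x + 31/4·x² - 35/4·x³.
With x = 1/4: S(1/4) = 2009/256.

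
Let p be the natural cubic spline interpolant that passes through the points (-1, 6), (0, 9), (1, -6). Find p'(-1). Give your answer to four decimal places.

7.5000

Put m_i = p'' at the i-th knot. Here h = (1, 1) and Δ = (3, -15), so the interior equations h_(i-1)·m_(i-1) + 2(h_(i-1)+h_i)·m_i + h_i·m_(i+1) = 6(Δ_i − Δ_(i-1)) read
  1·m_0 + 4·m_1 + 1·m_2 = 6(Δ_1 - Δ_0) = -108
Natural end conditions: m_0 = m_2 = 0.
Solving: m_0 = 0, m_1 = -27, m_2 = 0.
On [-1, 0], p'(x) = b_0 + 2c_0·(x + 1) + 3d_0·(x + 1)² with b_0 = Δ_0 - h_0(2m_0 + m_1)/6 = 15/2, c_0 = m_0/2 = 0, d_0 = (m_1 - m_0)/(6h_0) = -9/2. So p'(-1) = 15/2.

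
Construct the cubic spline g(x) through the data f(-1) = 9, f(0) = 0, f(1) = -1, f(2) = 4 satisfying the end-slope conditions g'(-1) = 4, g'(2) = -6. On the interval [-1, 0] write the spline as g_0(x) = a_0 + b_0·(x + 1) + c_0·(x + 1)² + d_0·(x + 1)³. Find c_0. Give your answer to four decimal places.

Let M_i = g''(x_i). Step sizes h_i = 1, 1, 1; slopes of the chords Δ_i = (y_(i+1) - y_i)/h_i = -9, -1, 5.
  1·M_0 + 4·M_1 + 1·M_2 = 6(Δ_1 - Δ_0) = 48
  1·M_1 + 4·M_2 + 1·M_3 = 6(Δ_2 - Δ_1) = 36
Clamped end conditions give two more equations: 2h_0·M_0 + h_0·M_1 = 6(Δ_0 - g'(-1)) = -78 and h_2·M_2 + 2h_2·M_3 = 6(g'(2) - Δ_2) = -66.
Solving: M_0 = -742/15, M_1 = 314/15, M_2 = 206/15, M_3 = -598/15.
On [-1, 0], with g_0(x) = a_0 + b_0·(x + 1) + c_0·(x + 1)² + d_0·(x + 1)³: c_0 = M_0/2 = -371/15, d_0 = (M_1 - M_0)/(6h_0) = 176/15, b_0 = Δ_0 - h_0(2M_0 + M_1)/6 = 4.

-24.7333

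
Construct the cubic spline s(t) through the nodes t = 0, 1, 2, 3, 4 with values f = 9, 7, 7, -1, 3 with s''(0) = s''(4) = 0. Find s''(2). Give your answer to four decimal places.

-19.7143

Write M_i for s''(x_i). With h_i = 1, 1, 1, 1 and divided differences Δ_i = -2, 0, -8, 4, the continuity of s' gives the tridiagonal system
  1·M_0 + 4·M_1 + 1·M_2 = 6(Δ_1 - Δ_0) = 12
  1·M_1 + 4·M_2 + 1·M_3 = 6(Δ_2 - Δ_1) = -48
  1·M_2 + 4·M_3 + 1·M_4 = 6(Δ_3 - Δ_2) = 72
Natural end conditions: M_0 = M_4 = 0.
Solving the tridiagonal system: M_0 = 0, M_1 = 111/14, M_2 = -138/7, M_3 = 321/14, M_4 = 0.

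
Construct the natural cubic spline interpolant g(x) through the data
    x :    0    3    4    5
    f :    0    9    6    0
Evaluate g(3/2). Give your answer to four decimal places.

Write σ_i for g''(x_i). With h_i = 3, 1, 1 and divided differences Δ_i = 3, -3, -6, the continuity of g' gives the tridiagonal system
  3·σ_0 + 8·σ_1 + 1·σ_2 = 6(Δ_1 - Δ_0) = -36
  1·σ_1 + 4·σ_2 + 1·σ_3 = 6(Δ_2 - Δ_1) = -18
Natural end conditions: σ_0 = σ_3 = 0.
Forward elimination and back-substitution give σ_0 = 0, σ_1 = -126/31, σ_2 = -108/31, σ_3 = 0.
On [0, 3], g(x) = 0 + 156/31·x + 0·x² - 7/31·x³.
With x = 3/2: g(3/2) = 1683/248.

6.7863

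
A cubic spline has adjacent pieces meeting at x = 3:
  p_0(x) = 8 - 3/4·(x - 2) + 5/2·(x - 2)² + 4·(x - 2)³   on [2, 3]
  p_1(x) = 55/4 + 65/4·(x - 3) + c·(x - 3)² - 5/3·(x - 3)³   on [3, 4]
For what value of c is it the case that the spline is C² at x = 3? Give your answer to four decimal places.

14.5000

p_0''(x) = 5 + 24·(x - 2), so p_0''(3) = 29. On the right, p_1''(3) = 2c, so c = 29/2.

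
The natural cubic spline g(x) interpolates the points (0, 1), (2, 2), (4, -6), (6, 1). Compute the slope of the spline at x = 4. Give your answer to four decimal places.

Let σ_i = g''(x_i). Step sizes h_i = 2, 2, 2; slopes of the chords Δ_i = (y_(i+1) - y_i)/h_i = 1/2, -4, 7/2.
  2·σ_0 + 8·σ_1 + 2·σ_2 = 6(Δ_1 - Δ_0) = -27
  2·σ_1 + 8·σ_2 + 2·σ_3 = 6(Δ_2 - Δ_1) = 45
Natural end conditions: σ_0 = σ_3 = 0.
Solving the tridiagonal system: σ_0 = 0, σ_1 = -51/10, σ_2 = 69/10, σ_3 = 0.
On [4, 6], g'(x) = b_2 + 2c_2·(x - 4) + 3d_2·(x - 4)² with b_2 = Δ_2 - h_2(2σ_2 + σ_3)/6 = -11/10, c_2 = σ_2/2 = 69/20, d_2 = (σ_3 - σ_2)/(6h_2) = -23/40. So g'(4) = -11/10.

-1.1000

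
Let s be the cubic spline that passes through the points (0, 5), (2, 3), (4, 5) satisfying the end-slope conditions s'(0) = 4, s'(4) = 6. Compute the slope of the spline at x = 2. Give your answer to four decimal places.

With M_i denoting the second derivative at x_i, h_i = 2, 2, and Δ_i = (y_(i+1) − y_i)/h_i = -1, 1:
  2·M_0 + 8·M_1 + 2·M_2 = 6(Δ_1 - Δ_0) = 12
Clamped end conditions give two more equations: 2h_0·M_0 + h_0·M_1 = 6(Δ_0 - s'(0)) = -30 and h_1·M_1 + 2h_1·M_2 = 6(s'(4) - Δ_1) = 30.
Solving: M_0 = -17/2, M_1 = 2, M_2 = 13/2.
On [2, 4], s'(x) = b_1 + 2c_1·(x - 2) + 3d_1·(x - 2)² with b_1 = Δ_1 - h_1(2M_1 + M_2)/6 = -5/2, c_1 = M_1/2 = 1, d_1 = (M_2 - M_1)/(6h_1) = 3/8. So s'(2) = -5/2.

-2.5000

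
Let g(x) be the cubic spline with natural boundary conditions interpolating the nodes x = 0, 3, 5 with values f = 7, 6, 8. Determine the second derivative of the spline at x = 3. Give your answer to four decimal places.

With m_i denoting the second derivative at x_i, h_i = 3, 2, and Δ_i = (y_(i+1) − y_i)/h_i = -1/3, 1:
  3·m_0 + 10·m_1 + 2·m_2 = 6(Δ_1 - Δ_0) = 8
Natural end conditions: m_0 = m_2 = 0.
Solving the tridiagonal system: m_0 = 0, m_1 = 4/5, m_2 = 0.

0.8000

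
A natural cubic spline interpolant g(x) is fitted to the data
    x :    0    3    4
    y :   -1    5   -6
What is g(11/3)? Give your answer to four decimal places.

With M_i denoting the second derivative at x_i, h_i = 3, 1, and Δ_i = (y_(i+1) − y_i)/h_i = 2, -11:
  3·M_0 + 8·M_1 + 1·M_2 = 6(Δ_1 - Δ_0) = -78
Natural end conditions: M_0 = M_2 = 0.
Solving: M_0 = 0, M_1 = -39/4, M_2 = 0.
On [3, 4], g(x) = 5 - 31/4·(x - 3) - 39/8·(x - 3)² + 13/8·(x - 3)³.
With (x - 3) = 2/3: g(11/3) = -50/27.

-1.8519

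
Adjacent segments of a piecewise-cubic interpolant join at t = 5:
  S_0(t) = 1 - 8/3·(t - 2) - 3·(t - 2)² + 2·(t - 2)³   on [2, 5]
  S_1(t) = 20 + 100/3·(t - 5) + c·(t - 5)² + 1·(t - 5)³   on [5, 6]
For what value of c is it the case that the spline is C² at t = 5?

S_0''(t) = -6 + 12·(t - 2), so S_0''(5) = 30. On the right, S_1''(5) = 2c, so c = 15.

15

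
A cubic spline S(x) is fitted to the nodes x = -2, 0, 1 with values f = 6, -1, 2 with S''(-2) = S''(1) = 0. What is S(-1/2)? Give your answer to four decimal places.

Let M_i = S''(x_i). Step sizes h_i = 2, 1; slopes of the chords Δ_i = (y_(i+1) - y_i)/h_i = -7/2, 3.
  2·M_0 + 6·M_1 + 1·M_2 = 6(Δ_1 - Δ_0) = 39
Natural end conditions: M_0 = M_2 = 0.
Solving the tridiagonal system: M_0 = 0, M_1 = 13/2, M_2 = 0.
On [-2, 0], S(x) = 6 - 17/3·(x + 2) + 0·(x + 2)² + 13/24·(x + 2)³.
With (x + 2) = 3/2: S(-1/2) = -43/64.

-0.6719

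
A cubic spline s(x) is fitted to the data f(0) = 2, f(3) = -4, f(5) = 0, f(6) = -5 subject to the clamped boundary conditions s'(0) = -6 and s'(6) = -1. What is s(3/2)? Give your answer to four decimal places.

-4.3947

Write σ_i for s''(x_i). With h_i = 3, 2, 1 and divided differences Δ_i = -2, 2, -5, the continuity of s' gives the tridiagonal system
  3·σ_0 + 10·σ_1 + 2·σ_2 = 6(Δ_1 - Δ_0) = 24
  2·σ_1 + 6·σ_2 + 1·σ_3 = 6(Δ_2 - Δ_1) = -42
Clamped end conditions give two more equations: 2h_0·σ_0 + h_0·σ_1 = 6(Δ_0 - s'(0)) = 24 and h_2·σ_2 + 2h_2·σ_3 = 6(s'(6) - Δ_2) = 24.
Forward elimination and back-substitution give σ_0 = 112/57, σ_1 = 232/57, σ_2 = -644/57, σ_3 = 1006/57.
On [0, 3], s(x) = 2 - 6·x + 56/57·x² + 20/171·x³.
With x = 3/2: s(3/2) = -167/38.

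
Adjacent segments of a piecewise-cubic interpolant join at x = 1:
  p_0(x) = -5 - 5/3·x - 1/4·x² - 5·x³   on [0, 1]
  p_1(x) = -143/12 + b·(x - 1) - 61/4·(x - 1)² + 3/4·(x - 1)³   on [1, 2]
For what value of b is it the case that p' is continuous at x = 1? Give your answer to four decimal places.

p_0'(x) = -5/3 - 1/2·x - 15·x², so p_0'(1) = -103/6. On the right, p_1'(1) = b, so b = -103/6.

-17.1667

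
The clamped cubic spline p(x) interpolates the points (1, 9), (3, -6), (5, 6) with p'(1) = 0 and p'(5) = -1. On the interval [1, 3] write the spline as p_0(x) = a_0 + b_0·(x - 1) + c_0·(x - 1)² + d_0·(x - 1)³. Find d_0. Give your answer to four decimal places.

Write σ_i for p''(x_i). With h_i = 2, 2 and divided differences Δ_i = -15/2, 6, the continuity of p' gives the tridiagonal system
  2·σ_0 + 8·σ_1 + 2·σ_2 = 6(Δ_1 - Δ_0) = 81
Clamped end conditions give two more equations: 2h_0·σ_0 + h_0·σ_1 = 6(Δ_0 - p'(1)) = -45 and h_1·σ_1 + 2h_1·σ_2 = 6(p'(5) - Δ_1) = -42.
Solving: σ_0 = -173/8, σ_1 = 83/4, σ_2 = -167/8.
On [1, 3], with p_0(x) = a_0 + b_0·(x - 1) + c_0·(x - 1)² + d_0·(x - 1)³: c_0 = σ_0/2 = -173/16, d_0 = (σ_1 - σ_0)/(6h_0) = 113/32, b_0 = Δ_0 - h_0(2σ_0 + σ_1)/6 = 0.

3.5313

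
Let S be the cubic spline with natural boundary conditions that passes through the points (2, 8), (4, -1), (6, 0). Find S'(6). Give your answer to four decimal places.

Let m_i = S''(x_i). Step sizes h_i = 2, 2; slopes of the chords Δ_i = (y_(i+1) - y_i)/h_i = -9/2, 1/2.
  2·m_0 + 8·m_1 + 2·m_2 = 6(Δ_1 - Δ_0) = 30
Natural end conditions: m_0 = m_2 = 0.
Forward elimination and back-substitution give m_0 = 0, m_1 = 15/4, m_2 = 0.
On [4, 6], S'(x) = b_1 + 2c_1·(x - 4) + 3d_1·(x - 4)² with b_1 = Δ_1 - h_1(2m_1 + m_2)/6 = -2, c_1 = m_1/2 = 15/8, d_1 = (m_2 - m_1)/(6h_1) = -5/16. So S'(6) = 7/4.

1.7500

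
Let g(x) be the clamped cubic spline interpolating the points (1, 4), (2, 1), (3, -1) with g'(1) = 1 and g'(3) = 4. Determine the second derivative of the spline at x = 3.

With M_i denoting the second derivative at x_i, h_i = 1, 1, and Δ_i = (y_(i+1) − y_i)/h_i = -3, -2:
  1·M_0 + 4·M_1 + 1·M_2 = 6(Δ_1 - Δ_0) = 6
Clamped end conditions give two more equations: 2h_0·M_0 + h_0·M_1 = 6(Δ_0 - g'(1)) = -24 and h_1·M_1 + 2h_1·M_2 = 6(g'(3) - Δ_1) = 36.
Forward elimination and back-substitution give M_0 = -12, M_1 = 0, M_2 = 18.

18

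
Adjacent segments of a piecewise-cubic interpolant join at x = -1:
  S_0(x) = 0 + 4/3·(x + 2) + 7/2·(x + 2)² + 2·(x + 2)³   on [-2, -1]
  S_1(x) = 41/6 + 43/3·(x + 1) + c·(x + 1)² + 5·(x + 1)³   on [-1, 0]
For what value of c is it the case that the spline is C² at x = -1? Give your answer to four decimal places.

S_0''(x) = 7 + 12·(x + 2), so S_0''(-1) = 19. On the right, S_1''(-1) = 2c, so c = 19/2.

9.5000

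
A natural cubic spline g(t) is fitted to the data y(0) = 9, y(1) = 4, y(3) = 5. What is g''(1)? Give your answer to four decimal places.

5.5000

Put M_i = g'' at the i-th knot. Here h = (1, 2) and Δ = (-5, 1/2), so the interior equations h_(i-1)·M_(i-1) + 2(h_(i-1)+h_i)·M_i + h_i·M_(i+1) = 6(Δ_i − Δ_(i-1)) read
  1·M_0 + 6·M_1 + 2·M_2 = 6(Δ_1 - Δ_0) = 33
Natural end conditions: M_0 = M_2 = 0.
Hence M_0 = 0, M_1 = 11/2, M_2 = 0.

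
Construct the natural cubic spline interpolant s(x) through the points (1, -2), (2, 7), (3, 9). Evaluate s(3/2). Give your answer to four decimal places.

With m_i denoting the second derivative at x_i, h_i = 1, 1, and Δ_i = (y_(i+1) − y_i)/h_i = 9, 2:
  1·m_0 + 4·m_1 + 1·m_2 = 6(Δ_1 - Δ_0) = -42
Natural end conditions: m_0 = m_2 = 0.
Forward elimination and back-substitution give m_0 = 0, m_1 = -21/2, m_2 = 0.
On [1, 2], s(x) = -2 + 43/4·(x - 1) + 0·(x - 1)² - 7/4·(x - 1)³.
With (x - 1) = 1/2: s(3/2) = 101/32.

3.1563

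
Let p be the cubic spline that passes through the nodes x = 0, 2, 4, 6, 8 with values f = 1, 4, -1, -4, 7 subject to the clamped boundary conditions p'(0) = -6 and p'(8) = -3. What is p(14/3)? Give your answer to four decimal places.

-3.9048

With M_i denoting the second derivative at x_i, h_i = 2, 2, 2, 2, and Δ_i = (y_(i+1) − y_i)/h_i = 3/2, -5/2, -3/2, 11/2:
  2·M_0 + 8·M_1 + 2·M_2 = 6(Δ_1 - Δ_0) = -24
  2·M_1 + 8·M_2 + 2·M_3 = 6(Δ_2 - Δ_1) = 6
  2·M_2 + 8·M_3 + 2·M_4 = 6(Δ_3 - Δ_2) = 42
Clamped end conditions give two more equations: 2h_0·M_0 + h_0·M_1 = 6(Δ_0 - p'(0)) = 45 and h_3·M_3 + 2h_3·M_4 = 6(p'(8) - Δ_3) = -51.
Solving: M_0 = 102/7, M_1 = -93/14, M_2 = 0, M_3 = 135/14, M_4 = -123/7.
On [4, 6], p(x) = -1 - 33/7·(x - 4) + 0·(x - 4)² + 45/56·(x - 4)³.
With (x - 4) = 2/3: p(14/3) = -82/21.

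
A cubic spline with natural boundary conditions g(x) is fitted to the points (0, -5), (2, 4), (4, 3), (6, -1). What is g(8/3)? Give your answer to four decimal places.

4.6198

Put m_i = g'' at the i-th knot. Here h = (2, 2, 2) and Δ = (9/2, -1/2, -2), so the interior equations h_(i-1)·m_(i-1) + 2(h_(i-1)+h_i)·m_i + h_i·m_(i+1) = 6(Δ_i − Δ_(i-1)) read
  2·m_0 + 8·m_1 + 2·m_2 = 6(Δ_1 - Δ_0) = -30
  2·m_1 + 8·m_2 + 2·m_3 = 6(Δ_2 - Δ_1) = -9
Natural end conditions: m_0 = m_3 = 0.
Forward elimination and back-substitution give m_0 = 0, m_1 = -37/10, m_2 = -1/5, m_3 = 0.
On [2, 4], g(x) = 4 + 61/30·(x - 2) - 37/20·(x - 2)² + 7/24·(x - 2)³.
With (x - 2) = 2/3: g(8/3) = 1871/405.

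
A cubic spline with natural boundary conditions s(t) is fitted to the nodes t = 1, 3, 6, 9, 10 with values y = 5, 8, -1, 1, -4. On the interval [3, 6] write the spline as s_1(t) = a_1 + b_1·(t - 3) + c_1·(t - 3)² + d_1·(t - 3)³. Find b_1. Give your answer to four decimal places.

-1.1591

Write M_i for s''(x_i). With h_i = 2, 3, 3, 1 and divided differences Δ_i = 3/2, -3, 2/3, -5, the continuity of s' gives the tridiagonal system
  2·M_0 + 10·M_1 + 3·M_2 = 6(Δ_1 - Δ_0) = -27
  3·M_1 + 12·M_2 + 3·M_3 = 6(Δ_2 - Δ_1) = 22
  3·M_2 + 8·M_3 + 1·M_4 = 6(Δ_3 - Δ_2) = -34
Natural end conditions: M_0 = M_4 = 0.
Forward elimination and back-substitution give M_0 = 0, M_1 = -1061/266, M_2 = 1714/399, M_3 = -1559/266, M_4 = 0.
On [3, 6], with s_1(t) = a_1 + b_1·(t - 3) + c_1·(t - 3)² + d_1·(t - 3)³: c_1 = M_1/2 = -1061/532, d_1 = (M_2 - M_1)/(6h_1) = 6611/14364, b_1 = Δ_1 - h_1(2M_1 + M_2)/6 = -925/798.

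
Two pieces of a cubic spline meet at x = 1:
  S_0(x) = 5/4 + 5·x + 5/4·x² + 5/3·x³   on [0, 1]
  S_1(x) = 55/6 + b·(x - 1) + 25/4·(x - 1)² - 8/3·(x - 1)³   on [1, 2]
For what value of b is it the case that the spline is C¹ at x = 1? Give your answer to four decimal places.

12.5000

S_0'(x) = 5 + 5/2·x + 5·x², so S_0'(1) = 25/2. On the right, S_1'(1) = b, so b = 25/2.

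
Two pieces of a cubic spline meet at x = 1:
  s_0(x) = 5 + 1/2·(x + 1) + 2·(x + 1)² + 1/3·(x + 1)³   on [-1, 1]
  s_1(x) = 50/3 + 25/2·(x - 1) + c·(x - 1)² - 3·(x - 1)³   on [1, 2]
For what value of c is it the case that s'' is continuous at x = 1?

s_0''(x) = 4 + 2·(x + 1), so s_0''(1) = 8. On the right, s_1''(1) = 2c, so c = 4.

4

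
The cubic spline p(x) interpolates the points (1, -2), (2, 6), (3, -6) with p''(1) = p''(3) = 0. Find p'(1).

13

With m_i denoting the second derivative at x_i, h_i = 1, 1, and Δ_i = (y_(i+1) − y_i)/h_i = 8, -12:
  1·m_0 + 4·m_1 + 1·m_2 = 6(Δ_1 - Δ_0) = -120
Natural end conditions: m_0 = m_2 = 0.
Solving: m_0 = 0, m_1 = -30, m_2 = 0.
On [1, 2], p'(x) = b_0 + 2c_0·(x - 1) + 3d_0·(x - 1)² with b_0 = Δ_0 - h_0(2m_0 + m_1)/6 = 13, c_0 = m_0/2 = 0, d_0 = (m_1 - m_0)/(6h_0) = -5. So p'(1) = 13.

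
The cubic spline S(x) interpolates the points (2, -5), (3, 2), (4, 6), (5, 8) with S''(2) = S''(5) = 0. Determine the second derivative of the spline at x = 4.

Put σ_i = S'' at the i-th knot. Here h = (1, 1, 1) and Δ = (7, 4, 2), so the interior equations h_(i-1)·σ_(i-1) + 2(h_(i-1)+h_i)·σ_i + h_i·σ_(i+1) = 6(Δ_i − Δ_(i-1)) read
  1·σ_0 + 4·σ_1 + 1·σ_2 = 6(Δ_1 - Δ_0) = -18
  1·σ_1 + 4·σ_2 + 1·σ_3 = 6(Δ_2 - Δ_1) = -12
Natural end conditions: σ_0 = σ_3 = 0.
Hence σ_0 = 0, σ_1 = -4, σ_2 = -2, σ_3 = 0.

-2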